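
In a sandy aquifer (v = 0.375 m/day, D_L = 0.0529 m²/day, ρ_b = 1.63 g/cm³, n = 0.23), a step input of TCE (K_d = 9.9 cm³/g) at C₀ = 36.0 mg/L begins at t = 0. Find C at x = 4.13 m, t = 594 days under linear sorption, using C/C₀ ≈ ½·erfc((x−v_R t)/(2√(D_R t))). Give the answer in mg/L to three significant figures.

Retardation factor R = 1 + ρ_b·K_d/n = 1 + 1.63 × 9.9/0.23 = 71.16.
Sorption retards both mechanisms: v_R = v/R = 0.005270 m/day, D_R = D/R = 0.0007434 m²/day.
v_R·t = 0.005270 × 594 = 3.13038 m; 2√(D_R t) = 1.329 m; argument = (4.13 − 3.13038)/1.329 = 0.7522.
C = C₀ × ½·erfc(0.7522) = 36.0 × 0.1437 = 5.17 mg/L.

5.17 mg/L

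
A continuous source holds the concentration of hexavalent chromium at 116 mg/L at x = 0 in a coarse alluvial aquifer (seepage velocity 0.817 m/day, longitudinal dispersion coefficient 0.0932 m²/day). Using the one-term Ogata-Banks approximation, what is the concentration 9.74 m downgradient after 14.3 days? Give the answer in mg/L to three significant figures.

102 mg/L

For a continuous step input, C/C₀ ≈ ½·erfc((x−vt)/(2√(Dt))).
vt = 0.817 × 14.3 = 11.6831 m and 2√(Dt) = 2√(0.0932 × 14.3) = 2.309 m.
Argument (x−vt)/(2√(Dt)) = (9.74 − 11.6831)/2.309 = -0.8415; ½·erfc(-0.8415) = 0.8830.
C = 116 × 0.8830 = 102 mg/L.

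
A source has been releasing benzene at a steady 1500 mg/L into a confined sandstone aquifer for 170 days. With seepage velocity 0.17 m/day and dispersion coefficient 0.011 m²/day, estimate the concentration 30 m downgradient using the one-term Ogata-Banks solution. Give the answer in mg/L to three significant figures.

For a continuous step input, C/C₀ ≈ ½·erfc((x−vt)/(2√(Dt))).
vt = 0.17 × 170 = 28.9 m and 2√(Dt) = 2√(0.011 × 170) = 2.735 m.
Argument (x−vt)/(2√(Dt)) = (30 − 28.9)/2.735 = 0.4022; ½·erfc(0.4022) = 0.2847.
C = 1500 × 0.2847 = 427 mg/L.

427 mg/L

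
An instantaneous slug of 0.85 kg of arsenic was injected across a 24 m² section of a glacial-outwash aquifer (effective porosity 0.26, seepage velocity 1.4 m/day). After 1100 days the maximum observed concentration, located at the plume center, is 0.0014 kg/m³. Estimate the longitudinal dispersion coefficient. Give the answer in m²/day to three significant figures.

0.685 m²/day

At the plume center C_max = M/(n_e·A·√(4πDt)), so D = M²/(4πt·(n_e·A·C_max)²).
n_e·A·C_max = 0.26 × 24 × 0.0014 = 0.008736 kg/m.
D = 0.85²/(4π × 1100 × 0.008736²) = 0.685 m²/day.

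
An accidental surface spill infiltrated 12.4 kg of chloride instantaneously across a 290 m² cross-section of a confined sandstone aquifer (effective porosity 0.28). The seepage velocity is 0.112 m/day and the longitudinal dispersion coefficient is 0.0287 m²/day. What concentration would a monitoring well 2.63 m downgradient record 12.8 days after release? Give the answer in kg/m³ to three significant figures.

For an instantaneous plane source, C(x,t) = M/(n_e·A·√(4πDt)) · exp(−(x−vt)²/(4Dt)), with n_e·A the pore (flow) area.
Plume center vt = 0.112 × 12.8 = 1.4336 m, so the well at 2.63 m is 1.1964 m downgradient of the peak.
√(4πDt) = 2.149 m, giving peak height M/(n_e·A·√(4πDt)) = 12.4/(0.28 × 290 × 2.149) = 0.07106 kg/m³.
(x−vt)²/(4Dt) = (1.1964)²/(4 × 0.0287 × 12.8) = 0.9741; exp(−0.9741) = 0.3775.
C = 0.07106 × 0.3775 = 0.0268 kg/m³.

0.0268 kg/m³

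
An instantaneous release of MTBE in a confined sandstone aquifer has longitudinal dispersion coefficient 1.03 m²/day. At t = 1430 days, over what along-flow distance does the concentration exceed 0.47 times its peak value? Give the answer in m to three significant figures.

133 m

The plume is Gaussian with σ = √(2Dt) = √(2 × 1.03 × 1430) = 54.28 m.
C/C_peak = exp(−Δx²/(2σ²)) = 0.47 ⇒ Δx = σ·√(−2 ln 0.47) = 54.28 × 1.229 = 66.71 m.
Width = 2Δx = 133 m.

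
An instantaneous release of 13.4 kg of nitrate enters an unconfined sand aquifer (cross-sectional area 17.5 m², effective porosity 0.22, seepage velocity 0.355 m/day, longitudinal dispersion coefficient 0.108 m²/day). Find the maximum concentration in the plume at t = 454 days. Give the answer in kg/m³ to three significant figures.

The peak of an instantaneous 1D plume sits at x = vt; there the Gaussian factor is 1 and C_max = M/(n_e·A·√(4πDt)), where n_e·A is the pore area the mass is dissolved in.
√(4πDt) = √(4π × 0.108 × 454) = 24.82 m, so C_max = 13.4/(0.22 × 17.5 × 24.82) = 0.140 kg/m³.

0.140 kg/m³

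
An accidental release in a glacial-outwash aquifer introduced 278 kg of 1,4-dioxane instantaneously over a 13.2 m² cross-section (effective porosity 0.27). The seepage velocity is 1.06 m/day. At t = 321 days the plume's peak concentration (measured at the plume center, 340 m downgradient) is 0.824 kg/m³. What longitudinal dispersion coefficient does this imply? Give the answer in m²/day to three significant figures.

At the plume center C_max = M/(n_e·A·√(4πDt)), so D = M²/(4πt·(n_e·A·C_max)²).
n_e·A·C_max = 0.27 × 13.2 × 0.824 = 2.937 kg/m.
D = 278²/(4π × 321 × 2.937²) = 2.22 m²/day.

2.22 m²/day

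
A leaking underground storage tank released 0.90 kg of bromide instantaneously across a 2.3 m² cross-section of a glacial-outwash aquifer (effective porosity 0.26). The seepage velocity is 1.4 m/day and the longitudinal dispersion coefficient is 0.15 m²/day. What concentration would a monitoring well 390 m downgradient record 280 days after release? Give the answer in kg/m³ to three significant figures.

0.0640 kg/m³

For an instantaneous plane source, C(x,t) = M/(n_e·A·√(4πDt)) · exp(−(x−vt)²/(4Dt)), with n_e·A the pore (flow) area.
Plume center vt = 1.4 × 280 = 392 m, so the well at 390 m is 2 m upgradient of the peak.
√(4πDt) = 22.97 m, giving peak height M/(n_e·A·√(4πDt)) = 0.90/(0.26 × 2.3 × 22.97) = 0.06552 kg/m³.
(x−vt)²/(4Dt) = (-2)²/(4 × 0.15 × 280) = 0.02381; exp(−0.02381) = 0.9765.
C = 0.06552 × 0.9765 = 0.0640 kg/m³.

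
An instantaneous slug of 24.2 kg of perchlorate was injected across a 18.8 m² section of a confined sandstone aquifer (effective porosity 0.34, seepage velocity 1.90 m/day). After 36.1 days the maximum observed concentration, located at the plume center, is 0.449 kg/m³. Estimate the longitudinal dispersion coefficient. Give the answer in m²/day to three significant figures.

At the plume center C_max = M/(n_e·A·√(4πDt)), so D = M²/(4πt·(n_e·A·C_max)²).
n_e·A·C_max = 0.34 × 18.8 × 0.449 = 2.870 kg/m.
D = 24.2²/(4π × 36.1 × 2.870²) = 0.157 m²/day.

0.157 m²/day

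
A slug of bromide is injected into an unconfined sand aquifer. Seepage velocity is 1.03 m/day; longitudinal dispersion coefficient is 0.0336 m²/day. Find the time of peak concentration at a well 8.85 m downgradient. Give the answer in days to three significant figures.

For the 1D instantaneous-source solution, setting ∂C/∂t = 0 at fixed x gives v²t² + 2Dt − x² = 0, so t = (√(D² + v²x²) − D)/v².
√(D² + v²x²) = √(0.0336² + 1.03² × 8.85²) = 9.116; v² = 1.0609.
t = (9.116 − 0.0336)/1.0609 = 8.56 days (vs. the pure-advection estimate x/v = 8.59 d).

8.56 days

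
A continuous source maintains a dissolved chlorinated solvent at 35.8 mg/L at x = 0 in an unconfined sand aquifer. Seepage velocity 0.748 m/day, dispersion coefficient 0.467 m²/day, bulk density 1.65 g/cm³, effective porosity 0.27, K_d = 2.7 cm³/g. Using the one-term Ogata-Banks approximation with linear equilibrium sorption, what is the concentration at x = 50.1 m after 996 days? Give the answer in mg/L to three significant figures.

Retardation factor R = 1 + ρ_b·K_d/n = 1 + 1.65 × 2.7/0.27 = 17.50.
Sorption retards both mechanisms: v_R = v/R = 0.04274 m/day, D_R = D/R = 0.02669 m²/day.
v_R·t = 0.04274 × 996 = 42.56904 m; 2√(D_R t) = 10.31 m; argument = (50.1 − 42.56904)/10.31 = 0.7305.
C = C₀ × ½·erfc(0.7305) = 35.8 × 0.1508 = 5.40 mg/L.

5.40 mg/L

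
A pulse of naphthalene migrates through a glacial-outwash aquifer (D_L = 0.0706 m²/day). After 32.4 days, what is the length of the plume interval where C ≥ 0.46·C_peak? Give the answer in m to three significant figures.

5.33 m

The plume is Gaussian with σ = √(2Dt) = √(2 × 0.0706 × 32.4) = 2.139 m.
C/C_peak = exp(−Δx²/(2σ²)) = 0.46 ⇒ Δx = σ·√(−2 ln 0.46) = 2.139 × 1.246 = 2.665 m.
Width = 2Δx = 5.33 m.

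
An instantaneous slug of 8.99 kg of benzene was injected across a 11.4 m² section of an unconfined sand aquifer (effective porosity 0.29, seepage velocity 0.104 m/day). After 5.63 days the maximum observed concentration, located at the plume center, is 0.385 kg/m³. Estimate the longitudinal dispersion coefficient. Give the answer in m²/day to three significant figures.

At the plume center C_max = M/(n_e·A·√(4πDt)), so D = M²/(4πt·(n_e·A·C_max)²).
n_e·A·C_max = 0.29 × 11.4 × 0.385 = 1.273 kg/m.
D = 8.99²/(4π × 5.63 × 1.273²) = 0.705 m²/day.

0.705 m²/day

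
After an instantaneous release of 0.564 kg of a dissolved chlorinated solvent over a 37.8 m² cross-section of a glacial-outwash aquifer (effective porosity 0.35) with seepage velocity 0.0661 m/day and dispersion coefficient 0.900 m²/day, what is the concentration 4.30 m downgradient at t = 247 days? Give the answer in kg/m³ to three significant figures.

For an instantaneous plane source, C(x,t) = M/(n_e·A·√(4πDt)) · exp(−(x−vt)²/(4Dt)), with n_e·A the pore (flow) area.
Plume center vt = 0.0661 × 247 = 16.3267 m, so the well at 4.30 m is 12.0267 m upgradient of the peak.
√(4πDt) = 52.85 m, giving peak height M/(n_e·A·√(4πDt)) = 0.564/(0.35 × 37.8 × 52.85) = 0.0008066 kg/m³.
(x−vt)²/(4Dt) = (-12.0267)²/(4 × 0.900 × 247) = 0.1627; exp(−0.1627) = 0.8498.
C = 0.0008066 × 0.8498 = 0.000685 kg/m³.

0.000685 kg/m³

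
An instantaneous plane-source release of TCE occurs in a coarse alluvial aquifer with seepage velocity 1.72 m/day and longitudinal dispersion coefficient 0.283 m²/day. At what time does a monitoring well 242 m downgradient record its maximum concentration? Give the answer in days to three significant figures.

For the 1D instantaneous-source solution, setting ∂C/∂t = 0 at fixed x gives v²t² + 2Dt − x² = 0, so t = (√(D² + v²x²) − D)/v².
√(D² + v²x²) = √(0.283² + 1.72² × 242²) = 416.2; v² = 2.9584.
t = (416.2 − 0.283)/2.9584 = 141 days (vs. the pure-advection estimate x/v = 141 d).

141 days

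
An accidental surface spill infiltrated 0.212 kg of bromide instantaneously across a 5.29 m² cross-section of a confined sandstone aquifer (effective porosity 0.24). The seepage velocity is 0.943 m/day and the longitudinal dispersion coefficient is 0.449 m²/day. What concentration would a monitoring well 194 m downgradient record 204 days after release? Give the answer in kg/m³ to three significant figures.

For an instantaneous plane source, C(x,t) = M/(n_e·A·√(4πDt)) · exp(−(x−vt)²/(4Dt)), with n_e·A the pore (flow) area.
Plume center vt = 0.943 × 204 = 192.372 m, so the well at 194 m is 1.628 m downgradient of the peak.
√(4πDt) = 33.93 m, giving peak height M/(n_e·A·√(4πDt)) = 0.212/(0.24 × 5.29 × 33.93) = 0.004921 kg/m³.
(x−vt)²/(4Dt) = (1.628)²/(4 × 0.449 × 204) = 0.007234; exp(−0.007234) = 0.9928.
C = 0.004921 × 0.9928 = 0.00489 kg/m³.

0.00489 kg/m³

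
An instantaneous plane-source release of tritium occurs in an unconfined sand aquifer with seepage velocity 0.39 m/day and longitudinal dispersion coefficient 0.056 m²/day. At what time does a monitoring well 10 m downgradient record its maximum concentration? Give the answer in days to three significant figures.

For the 1D instantaneous-source solution, setting ∂C/∂t = 0 at fixed x gives v²t² + 2Dt − x² = 0, so t = (√(D² + v²x²) − D)/v².
√(D² + v²x²) = √(0.056² + 0.39² × 10²) = 3.900; v² = 0.1521.
t = (3.900 − 0.056)/0.1521 = 25.3 days (vs. the pure-advection estimate x/v = 25.6 d).

25.3 days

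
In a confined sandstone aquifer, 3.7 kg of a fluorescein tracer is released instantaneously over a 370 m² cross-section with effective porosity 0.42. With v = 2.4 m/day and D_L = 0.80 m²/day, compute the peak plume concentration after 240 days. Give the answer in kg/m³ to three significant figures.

0.000485 kg/m³

The peak of an instantaneous 1D plume sits at x = vt; there the Gaussian factor is 1 and C_max = M/(n_e·A·√(4πDt)), where n_e·A is the pore area the mass is dissolved in.
√(4πDt) = √(4π × 0.80 × 240) = 49.12 m, so C_max = 3.7/(0.42 × 370 × 49.12) = 0.000485 kg/m³.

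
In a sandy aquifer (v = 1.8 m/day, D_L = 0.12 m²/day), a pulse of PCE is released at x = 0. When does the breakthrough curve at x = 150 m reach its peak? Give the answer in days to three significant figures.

83.3 days

For the 1D instantaneous-source solution, setting ∂C/∂t = 0 at fixed x gives v²t² + 2Dt − x² = 0, so t = (√(D² + v²x²) − D)/v².
√(D² + v²x²) = √(0.12² + 1.8² × 150²) = 270.0; v² = 3.24.
t = (270.0 − 0.12)/3.24 = 83.3 days (vs. the pure-advection estimate x/v = 83.3 d).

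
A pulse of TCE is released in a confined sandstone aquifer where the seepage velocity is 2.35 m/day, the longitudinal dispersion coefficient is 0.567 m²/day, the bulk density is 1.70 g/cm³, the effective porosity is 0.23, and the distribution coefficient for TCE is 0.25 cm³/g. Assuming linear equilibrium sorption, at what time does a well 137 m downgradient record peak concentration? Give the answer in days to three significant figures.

166 days

Retardation factor R = 1 + ρ_b·K_d/n = 1 + 1.70 × 0.25/0.23 = 2.848.
Sorption retards both mechanisms: v_R = v/R = 0.8251 m/day, D_R = D/R = 0.1991 m²/day.
Peak time from v_R²t² + 2D_R t − x² = 0: t = (√(D_R² + v_R²x²) − D_R)/v_R².
√(D_R² + v_R²x²) = √(0.1991² + 0.8251² × 137²) = 113.0; v_R² = 0.6808.
t = (113.0 − 0.1991)/0.6808 = 166 days.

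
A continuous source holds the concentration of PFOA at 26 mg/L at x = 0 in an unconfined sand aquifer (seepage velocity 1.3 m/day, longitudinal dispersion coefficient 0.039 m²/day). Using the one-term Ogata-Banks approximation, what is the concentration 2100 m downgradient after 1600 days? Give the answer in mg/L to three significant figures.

For a continuous step input, C/C₀ ≈ ½·erfc((x−vt)/(2√(Dt))).
vt = 1.3 × 1600 = 2080 m and 2√(Dt) = 2√(0.039 × 1600) = 15.80 m.
Argument (x−vt)/(2√(Dt)) = (2100 − 2080)/15.80 = 1.266; ½·erfc(1.266) = 0.03670.
C = 26 × 0.03670 = 0.954 mg/L.

0.954 mg/L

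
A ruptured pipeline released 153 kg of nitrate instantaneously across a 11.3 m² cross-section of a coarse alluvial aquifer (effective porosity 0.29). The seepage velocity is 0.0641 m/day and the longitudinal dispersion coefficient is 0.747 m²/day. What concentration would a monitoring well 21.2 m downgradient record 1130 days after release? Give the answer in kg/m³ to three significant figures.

For an instantaneous plane source, C(x,t) = M/(n_e·A·√(4πDt)) · exp(−(x−vt)²/(4Dt)), with n_e·A the pore (flow) area.
Plume center vt = 0.0641 × 1130 = 72.433 m, so the well at 21.2 m is 51.233 m upgradient of the peak.
√(4πDt) = 103.0 m, giving peak height M/(n_e·A·√(4πDt)) = 153/(0.29 × 11.3 × 103.0) = 0.4533 kg/m³.
(x−vt)²/(4Dt) = (-51.233)²/(4 × 0.747 × 1130) = 0.7774; exp(−0.7774) = 0.4596.
C = 0.4533 × 0.4596 = 0.208 kg/m³.

0.208 kg/m³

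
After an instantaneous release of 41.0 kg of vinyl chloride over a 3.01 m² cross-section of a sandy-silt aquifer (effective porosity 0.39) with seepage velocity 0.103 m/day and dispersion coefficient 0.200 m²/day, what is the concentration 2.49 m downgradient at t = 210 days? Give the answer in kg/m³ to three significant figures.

For an instantaneous plane source, C(x,t) = M/(n_e·A·√(4πDt)) · exp(−(x−vt)²/(4Dt)), with n_e·A the pore (flow) area.
Plume center vt = 0.103 × 210 = 21.63 m, so the well at 2.49 m is 19.14 m upgradient of the peak.
√(4πDt) = 22.97 m, giving peak height M/(n_e·A·√(4πDt)) = 41.0/(0.39 × 3.01 × 22.97) = 1.521 kg/m³.
(x−vt)²/(4Dt) = (-19.14)²/(4 × 0.200 × 210) = 2.181; exp(−2.181) = 0.1129.
C = 1.521 × 0.1129 = 0.172 kg/m³.

0.172 kg/m³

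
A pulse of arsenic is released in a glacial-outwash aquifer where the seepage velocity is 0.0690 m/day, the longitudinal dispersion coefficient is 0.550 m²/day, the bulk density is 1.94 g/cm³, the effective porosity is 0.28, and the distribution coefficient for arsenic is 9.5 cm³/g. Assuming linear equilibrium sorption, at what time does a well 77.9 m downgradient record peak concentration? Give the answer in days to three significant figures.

68100 days

Retardation factor R = 1 + ρ_b·K_d/n = 1 + 1.94 × 9.5/0.28 = 66.82.
Sorption retards both mechanisms: v_R = v/R = 0.001033 m/day, D_R = D/R = 0.008231 m²/day.
Peak time from v_R²t² + 2D_R t − x² = 0: t = (√(D_R² + v_R²x²) − D_R)/v_R².
√(D_R² + v_R²x²) = √(0.008231² + 0.001033² × 77.9²) = 0.08089; v_R² = 1.067e-06.
t = (0.08089 − 0.008231)/1.067e-06 = 68100 days.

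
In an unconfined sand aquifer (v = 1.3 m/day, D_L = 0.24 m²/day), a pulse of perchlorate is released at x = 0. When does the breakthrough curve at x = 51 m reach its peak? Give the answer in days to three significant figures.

For the 1D instantaneous-source solution, setting ∂C/∂t = 0 at fixed x gives v²t² + 2Dt − x² = 0, so t = (√(D² + v²x²) − D)/v².
√(D² + v²x²) = √(0.24² + 1.3² × 51²) = 66.30; v² = 1.69.
t = (66.30 − 0.24)/1.69 = 39.1 days (vs. the pure-advection estimate x/v = 39.2 d).

39.1 days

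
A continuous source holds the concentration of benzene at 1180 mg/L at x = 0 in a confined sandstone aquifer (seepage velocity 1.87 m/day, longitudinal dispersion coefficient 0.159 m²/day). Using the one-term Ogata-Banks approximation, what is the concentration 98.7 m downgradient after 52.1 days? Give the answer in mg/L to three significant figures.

445 mg/L

For a continuous step input, C/C₀ ≈ ½·erfc((x−vt)/(2√(Dt))).
vt = 1.87 × 52.1 = 97.427 m and 2√(Dt) = 2√(0.159 × 52.1) = 5.756 m.
Argument (x−vt)/(2√(Dt)) = (98.7 − 97.427)/5.756 = 0.2212; ½·erfc(0.2212) = 0.3772.
C = 1180 × 0.3772 = 445 mg/L.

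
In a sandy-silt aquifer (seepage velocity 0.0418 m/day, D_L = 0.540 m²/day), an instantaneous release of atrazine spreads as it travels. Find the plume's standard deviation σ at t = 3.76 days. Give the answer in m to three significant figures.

Dispersive spreading gives a Gaussian with σ² = 2Dt; advection only shifts the center.
σ = √(2 × 0.540 × 3.76) = 2.02 m.

2.02 m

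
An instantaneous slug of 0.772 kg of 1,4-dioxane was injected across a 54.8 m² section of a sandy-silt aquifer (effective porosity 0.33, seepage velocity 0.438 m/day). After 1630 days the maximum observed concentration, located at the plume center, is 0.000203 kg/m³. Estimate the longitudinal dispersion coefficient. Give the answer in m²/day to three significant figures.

2.16 m²/day

At the plume center C_max = M/(n_e·A·√(4πDt)), so D = M²/(4πt·(n_e·A·C_max)²).
n_e·A·C_max = 0.33 × 54.8 × 0.000203 = 0.003671 kg/m.
D = 0.772²/(4π × 1630 × 0.003671²) = 2.16 m²/day.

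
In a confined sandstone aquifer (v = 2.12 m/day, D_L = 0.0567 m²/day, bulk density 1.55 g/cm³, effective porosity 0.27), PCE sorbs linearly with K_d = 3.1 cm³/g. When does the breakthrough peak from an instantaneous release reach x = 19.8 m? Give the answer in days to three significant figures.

Retardation factor R = 1 + ρ_b·K_d/n = 1 + 1.55 × 3.1/0.27 = 18.80.
Sorption retards both mechanisms: v_R = v/R = 0.1128 m/day, D_R = D/R = 0.003016 m²/day.
Peak time from v_R²t² + 2D_R t − x² = 0: t = (√(D_R² + v_R²x²) − D_R)/v_R².
√(D_R² + v_R²x²) = √(0.003016² + 0.1128² × 19.8²) = 2.233; v_R² = 0.01272.
t = (2.233 − 0.003016)/0.01272 = 175 days.

175 days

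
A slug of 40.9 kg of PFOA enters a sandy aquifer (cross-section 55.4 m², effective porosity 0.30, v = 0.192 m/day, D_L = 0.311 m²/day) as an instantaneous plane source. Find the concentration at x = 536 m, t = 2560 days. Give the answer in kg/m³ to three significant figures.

For an instantaneous plane source, C(x,t) = M/(n_e·A·√(4πDt)) · exp(−(x−vt)²/(4Dt)), with n_e·A the pore (flow) area.
Plume center vt = 0.192 × 2560 = 491.52 m, so the well at 536 m is 44.48 m downgradient of the peak.
√(4πDt) = 100.0 m, giving peak height M/(n_e·A·√(4πDt)) = 40.9/(0.30 × 55.4 × 100.0) = 0.02461 kg/m³.
(x−vt)²/(4Dt) = (44.48)²/(4 × 0.311 × 2560) = 0.6213; exp(−0.6213) = 0.5372.
C = 0.02461 × 0.5372 = 0.0132 kg/m³.

0.0132 kg/m³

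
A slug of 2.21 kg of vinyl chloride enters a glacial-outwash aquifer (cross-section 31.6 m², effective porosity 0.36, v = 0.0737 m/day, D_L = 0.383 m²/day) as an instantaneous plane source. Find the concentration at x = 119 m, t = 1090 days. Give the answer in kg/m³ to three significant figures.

0.00110 kg/m³

For an instantaneous plane source, C(x,t) = M/(n_e·A·√(4πDt)) · exp(−(x−vt)²/(4Dt)), with n_e·A the pore (flow) area.
Plume center vt = 0.0737 × 1090 = 80.333 m, so the well at 119 m is 38.667 m downgradient of the peak.
√(4πDt) = 72.43 m, giving peak height M/(n_e·A·√(4πDt)) = 2.21/(0.36 × 31.6 × 72.43) = 0.002682 kg/m³.
(x−vt)²/(4Dt) = (38.667)²/(4 × 0.383 × 1090) = 0.8954; exp(−0.8954) = 0.4084.
C = 0.002682 × 0.4084 = 0.00110 kg/m³.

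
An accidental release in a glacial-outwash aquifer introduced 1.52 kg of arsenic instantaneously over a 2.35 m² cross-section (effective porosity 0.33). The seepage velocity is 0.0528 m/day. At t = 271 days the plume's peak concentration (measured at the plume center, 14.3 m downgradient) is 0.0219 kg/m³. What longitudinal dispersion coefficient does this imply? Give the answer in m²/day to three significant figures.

At the plume center C_max = M/(n_e·A·√(4πDt)), so D = M²/(4πt·(n_e·A·C_max)²).
n_e·A·C_max = 0.33 × 2.35 × 0.0219 = 0.01698 kg/m.
D = 1.52²/(4π × 271 × 0.01698²) = 2.35 m²/day.

2.35 m²/day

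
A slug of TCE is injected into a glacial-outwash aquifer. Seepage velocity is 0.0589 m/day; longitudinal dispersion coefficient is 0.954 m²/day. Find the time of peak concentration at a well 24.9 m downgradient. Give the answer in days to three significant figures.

229 days

For the 1D instantaneous-source solution, setting ∂C/∂t = 0 at fixed x gives v²t² + 2Dt − x² = 0, so t = (√(D² + v²x²) − D)/v².
√(D² + v²x²) = √(0.954² + 0.0589² × 24.9²) = 1.750; v² = 0.00346921.
t = (1.750 − 0.954)/0.00346921 = 229 days (vs. the pure-advection estimate x/v = 423 d).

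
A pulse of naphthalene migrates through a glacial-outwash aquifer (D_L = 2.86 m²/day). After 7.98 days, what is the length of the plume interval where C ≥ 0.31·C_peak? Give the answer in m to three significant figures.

The plume is Gaussian with σ = √(2Dt) = √(2 × 2.86 × 7.98) = 6.756 m.
C/C_peak = exp(−Δx²/(2σ²)) = 0.31 ⇒ Δx = σ·√(−2 ln 0.31) = 6.756 × 1.530 = 10.34 m.
Width = 2Δx = 20.7 m.

20.7 m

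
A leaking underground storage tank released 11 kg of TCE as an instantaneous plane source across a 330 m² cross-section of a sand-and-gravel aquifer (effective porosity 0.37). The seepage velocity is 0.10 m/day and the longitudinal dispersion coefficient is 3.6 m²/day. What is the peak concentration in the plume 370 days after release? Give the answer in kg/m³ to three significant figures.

0.000696 kg/m³

The peak of an instantaneous 1D plume sits at x = vt; there the Gaussian factor is 1 and C_max = M/(n_e·A·√(4πDt)), where n_e·A is the pore area the mass is dissolved in.
√(4πDt) = √(4π × 3.6 × 370) = 129.4 m, so C_max = 11/(0.37 × 330 × 129.4) = 0.000696 kg/m³.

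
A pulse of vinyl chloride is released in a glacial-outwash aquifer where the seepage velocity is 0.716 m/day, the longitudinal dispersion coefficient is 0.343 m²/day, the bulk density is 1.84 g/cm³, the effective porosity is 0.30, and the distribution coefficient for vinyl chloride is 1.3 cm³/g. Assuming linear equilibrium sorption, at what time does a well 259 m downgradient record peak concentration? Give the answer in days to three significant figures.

3240 days

Retardation factor R = 1 + ρ_b·K_d/n = 1 + 1.84 × 1.3/0.30 = 8.973.
Sorption retards both mechanisms: v_R = v/R = 0.07979 m/day, D_R = D/R = 0.03823 m²/day.
Peak time from v_R²t² + 2D_R t − x² = 0: t = (√(D_R² + v_R²x²) − D_R)/v_R².
√(D_R² + v_R²x²) = √(0.03823² + 0.07979² × 259²) = 20.67; v_R² = 0.006366.
t = (20.67 − 0.03823)/0.006366 = 3240 days.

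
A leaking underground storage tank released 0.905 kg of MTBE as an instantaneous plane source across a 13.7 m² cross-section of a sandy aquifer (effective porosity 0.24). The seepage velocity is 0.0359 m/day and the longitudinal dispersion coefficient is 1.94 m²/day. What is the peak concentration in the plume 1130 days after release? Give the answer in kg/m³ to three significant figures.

0.00166 kg/m³

The peak of an instantaneous 1D plume sits at x = vt; there the Gaussian factor is 1 and C_max = M/(n_e·A·√(4πDt)), where n_e·A is the pore area the mass is dissolved in.
√(4πDt) = √(4π × 1.94 × 1130) = 166.0 m, so C_max = 0.905/(0.24 × 13.7 × 166.0) = 0.00166 kg/m³.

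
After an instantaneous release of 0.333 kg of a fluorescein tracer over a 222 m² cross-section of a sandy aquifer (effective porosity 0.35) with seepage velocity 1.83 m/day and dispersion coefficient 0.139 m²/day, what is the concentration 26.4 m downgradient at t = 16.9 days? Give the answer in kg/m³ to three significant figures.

8.91e-05 kg/m³

For an instantaneous plane source, C(x,t) = M/(n_e·A·√(4πDt)) · exp(−(x−vt)²/(4Dt)), with n_e·A the pore (flow) area.
Plume center vt = 1.83 × 16.9 = 30.927 m, so the well at 26.4 m is 4.527 m upgradient of the peak.
√(4πDt) = 5.433 m, giving peak height M/(n_e·A·√(4πDt)) = 0.333/(0.35 × 222 × 5.433) = 0.0007888 kg/m³.
(x−vt)²/(4Dt) = (-4.527)²/(4 × 0.139 × 16.9) = 2.181; exp(−2.181) = 0.1129.
C = 0.0007888 × 0.1129 = 8.91e-05 kg/m³.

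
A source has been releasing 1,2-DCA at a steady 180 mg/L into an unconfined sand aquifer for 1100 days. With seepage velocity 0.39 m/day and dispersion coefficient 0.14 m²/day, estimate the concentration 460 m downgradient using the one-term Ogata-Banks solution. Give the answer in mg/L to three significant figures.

For a continuous step input, C/C₀ ≈ ½·erfc((x−vt)/(2√(Dt))).
vt = 0.39 × 1100 = 429 m and 2√(Dt) = 2√(0.14 × 1100) = 24.82 m.
Argument (x−vt)/(2√(Dt)) = (460 − 429)/24.82 = 1.249; ½·erfc(1.249) = 0.03867.
C = 180 × 0.03867 = 6.96 mg/L.

6.96 mg/L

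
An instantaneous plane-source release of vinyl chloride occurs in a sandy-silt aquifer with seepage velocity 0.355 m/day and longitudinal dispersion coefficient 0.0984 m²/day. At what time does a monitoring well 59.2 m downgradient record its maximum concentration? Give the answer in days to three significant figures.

For the 1D instantaneous-source solution, setting ∂C/∂t = 0 at fixed x gives v²t² + 2Dt − x² = 0, so t = (√(D² + v²x²) − D)/v².
√(D² + v²x²) = √(0.0984² + 0.355² × 59.2²) = 21.02; v² = 0.126025.
t = (21.02 − 0.0984)/0.126025 = 166 days (vs. the pure-advection estimate x/v = 167 d).

166 days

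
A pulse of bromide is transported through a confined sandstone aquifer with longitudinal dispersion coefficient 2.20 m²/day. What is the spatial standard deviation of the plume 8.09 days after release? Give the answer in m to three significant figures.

5.97 m

Dispersive spreading gives a Gaussian with σ² = 2Dt; advection only shifts the center.
σ = √(2 × 2.20 × 8.09) = 5.97 m.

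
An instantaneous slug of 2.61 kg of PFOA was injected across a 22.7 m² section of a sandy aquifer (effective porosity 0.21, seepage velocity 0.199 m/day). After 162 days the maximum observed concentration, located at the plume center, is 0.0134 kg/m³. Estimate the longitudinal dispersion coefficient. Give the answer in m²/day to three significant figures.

At the plume center C_max = M/(n_e·A·√(4πDt)), so D = M²/(4πt·(n_e·A·C_max)²).
n_e·A·C_max = 0.21 × 22.7 × 0.0134 = 0.06388 kg/m.
D = 2.61²/(4π × 162 × 0.06388²) = 0.820 m²/day.

0.820 m²/day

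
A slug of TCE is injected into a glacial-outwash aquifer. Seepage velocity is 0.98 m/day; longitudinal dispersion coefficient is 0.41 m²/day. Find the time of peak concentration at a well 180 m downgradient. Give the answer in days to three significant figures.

183 days

For the 1D instantaneous-source solution, setting ∂C/∂t = 0 at fixed x gives v²t² + 2Dt − x² = 0, so t = (√(D² + v²x²) − D)/v².
√(D² + v²x²) = √(0.41² + 0.98² × 180²) = 176.4; v² = 0.9604.
t = (176.4 − 0.41)/0.9604 = 183 days (vs. the pure-advection estimate x/v = 184 d).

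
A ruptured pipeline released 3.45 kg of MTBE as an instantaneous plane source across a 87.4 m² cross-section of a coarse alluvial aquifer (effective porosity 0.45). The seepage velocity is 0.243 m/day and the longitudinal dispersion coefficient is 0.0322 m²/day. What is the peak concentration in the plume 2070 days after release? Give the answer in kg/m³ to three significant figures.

0.00303 kg/m³

The peak of an instantaneous 1D plume sits at x = vt; there the Gaussian factor is 1 and C_max = M/(n_e·A·√(4πDt)), where n_e·A is the pore area the mass is dissolved in.
√(4πDt) = √(4π × 0.0322 × 2070) = 28.94 m, so C_max = 3.45/(0.45 × 87.4 × 28.94) = 0.00303 kg/m³.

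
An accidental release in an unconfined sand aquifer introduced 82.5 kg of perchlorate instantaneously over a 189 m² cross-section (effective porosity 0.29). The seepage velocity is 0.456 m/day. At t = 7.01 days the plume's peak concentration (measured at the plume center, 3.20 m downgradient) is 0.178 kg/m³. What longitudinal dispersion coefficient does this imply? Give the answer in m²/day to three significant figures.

0.812 m²/day

At the plume center C_max = M/(n_e·A·√(4πDt)), so D = M²/(4πt·(n_e·A·C_max)²).
n_e·A·C_max = 0.29 × 189 × 0.178 = 9.756 kg/m.
D = 82.5²/(4π × 7.01 × 9.756²) = 0.812 m²/day.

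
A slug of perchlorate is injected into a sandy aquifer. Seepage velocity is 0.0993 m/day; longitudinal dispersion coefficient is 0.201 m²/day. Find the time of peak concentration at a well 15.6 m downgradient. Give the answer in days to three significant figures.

138 days

For the 1D instantaneous-source solution, setting ∂C/∂t = 0 at fixed x gives v²t² + 2Dt − x² = 0, so t = (√(D² + v²x²) − D)/v².
√(D² + v²x²) = √(0.201² + 0.0993² × 15.6²) = 1.562; v² = 0.00986049.
t = (1.562 − 0.201)/0.00986049 = 138 days (vs. the pure-advection estimate x/v = 157 d).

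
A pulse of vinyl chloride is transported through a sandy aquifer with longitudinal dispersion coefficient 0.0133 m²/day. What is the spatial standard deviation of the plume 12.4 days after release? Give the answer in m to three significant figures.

0.574 m

Dispersive spreading gives a Gaussian with σ² = 2Dt; advection only shifts the center.
σ = √(2 × 0.0133 × 12.4) = 0.574 m.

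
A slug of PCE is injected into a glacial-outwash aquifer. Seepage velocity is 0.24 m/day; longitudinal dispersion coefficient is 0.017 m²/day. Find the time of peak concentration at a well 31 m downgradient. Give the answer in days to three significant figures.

For the 1D instantaneous-source solution, setting ∂C/∂t = 0 at fixed x gives v²t² + 2Dt − x² = 0, so t = (√(D² + v²x²) − D)/v².
√(D² + v²x²) = √(0.017² + 0.24² × 31²) = 7.440; v² = 0.0576.
t = (7.440 − 0.017)/0.0576 = 129 days (vs. the pure-advection estimate x/v = 129 d).

129 days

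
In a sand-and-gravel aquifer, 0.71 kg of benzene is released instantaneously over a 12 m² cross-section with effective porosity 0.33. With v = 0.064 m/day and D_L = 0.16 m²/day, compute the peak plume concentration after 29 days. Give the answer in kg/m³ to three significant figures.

The peak of an instantaneous 1D plume sits at x = vt; there the Gaussian factor is 1 and C_max = M/(n_e·A·√(4πDt)), where n_e·A is the pore area the mass is dissolved in.
√(4πDt) = √(4π × 0.16 × 29) = 7.636 m, so C_max = 0.71/(0.33 × 12 × 7.636) = 0.0235 kg/m³.

0.0235 kg/m³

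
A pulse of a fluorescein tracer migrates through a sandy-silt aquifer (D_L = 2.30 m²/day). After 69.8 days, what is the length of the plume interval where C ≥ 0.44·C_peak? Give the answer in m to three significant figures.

The plume is Gaussian with σ = √(2Dt) = √(2 × 2.30 × 69.8) = 17.92 m.
C/C_peak = exp(−Δx²/(2σ²)) = 0.44 ⇒ Δx = σ·√(−2 ln 0.44) = 17.92 × 1.281 = 22.96 m.
Width = 2Δx = 45.9 m.

45.9 m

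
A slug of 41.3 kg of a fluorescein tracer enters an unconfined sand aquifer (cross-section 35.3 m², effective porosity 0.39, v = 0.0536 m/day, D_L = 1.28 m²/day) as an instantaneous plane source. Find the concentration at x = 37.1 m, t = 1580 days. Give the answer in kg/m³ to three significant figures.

0.0142 kg/m³

For an instantaneous plane source, C(x,t) = M/(n_e·A·√(4πDt)) · exp(−(x−vt)²/(4Dt)), with n_e·A the pore (flow) area.
Plume center vt = 0.0536 × 1580 = 84.688 m, so the well at 37.1 m is 47.588 m upgradient of the peak.
√(4πDt) = 159.4 m, giving peak height M/(n_e·A·√(4πDt)) = 41.3/(0.39 × 35.3 × 159.4) = 0.01882 kg/m³.
(x−vt)²/(4Dt) = (-47.588)²/(4 × 1.28 × 1580) = 0.2799; exp(−0.2799) = 0.7559.
C = 0.01882 × 0.7559 = 0.0142 kg/m³.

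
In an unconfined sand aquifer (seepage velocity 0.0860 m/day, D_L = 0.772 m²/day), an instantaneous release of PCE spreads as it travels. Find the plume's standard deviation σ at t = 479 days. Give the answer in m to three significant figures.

Dispersive spreading gives a Gaussian with σ² = 2Dt; advection only shifts the center.
σ = √(2 × 0.772 × 479) = 27.2 m.

27.2 m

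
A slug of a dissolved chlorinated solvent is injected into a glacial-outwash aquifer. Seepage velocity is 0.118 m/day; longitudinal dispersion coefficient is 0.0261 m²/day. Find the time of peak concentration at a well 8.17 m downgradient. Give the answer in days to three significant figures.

For the 1D instantaneous-source solution, setting ∂C/∂t = 0 at fixed x gives v²t² + 2Dt − x² = 0, so t = (√(D² + v²x²) − D)/v².
√(D² + v²x²) = √(0.0261² + 0.118² × 8.17²) = 0.9644; v² = 0.013924.
t = (0.9644 − 0.0261)/0.013924 = 67.4 days (vs. the pure-advection estimate x/v = 69.2 d).

67.4 days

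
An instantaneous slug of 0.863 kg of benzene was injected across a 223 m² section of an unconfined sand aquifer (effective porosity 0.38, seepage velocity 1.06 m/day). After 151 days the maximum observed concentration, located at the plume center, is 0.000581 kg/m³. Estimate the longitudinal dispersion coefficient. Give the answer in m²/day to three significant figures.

At the plume center C_max = M/(n_e·A·√(4πDt)), so D = M²/(4πt·(n_e·A·C_max)²).
n_e·A·C_max = 0.38 × 223 × 0.000581 = 0.04923 kg/m.
D = 0.863²/(4π × 151 × 0.04923²) = 0.162 m²/day.

0.162 m²/day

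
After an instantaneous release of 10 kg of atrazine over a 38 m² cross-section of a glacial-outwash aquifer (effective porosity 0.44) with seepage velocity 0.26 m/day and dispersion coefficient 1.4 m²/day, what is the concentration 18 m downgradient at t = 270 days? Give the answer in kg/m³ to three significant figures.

For an instantaneous plane source, C(x,t) = M/(n_e·A·√(4πDt)) · exp(−(x−vt)²/(4Dt)), with n_e·A the pore (flow) area.
Plume center vt = 0.26 × 270 = 70.2 m, so the well at 18 m is 52.2 m upgradient of the peak.
√(4πDt) = 68.92 m, giving peak height M/(n_e·A·√(4πDt)) = 10/(0.44 × 38 × 68.92) = 0.008678 kg/m³.
(x−vt)²/(4Dt) = (-52.2)²/(4 × 1.4 × 270) = 1.802; exp(−1.802) = 0.1650.
C = 0.008678 × 0.1650 = 0.00143 kg/m³.

0.00143 kg/m³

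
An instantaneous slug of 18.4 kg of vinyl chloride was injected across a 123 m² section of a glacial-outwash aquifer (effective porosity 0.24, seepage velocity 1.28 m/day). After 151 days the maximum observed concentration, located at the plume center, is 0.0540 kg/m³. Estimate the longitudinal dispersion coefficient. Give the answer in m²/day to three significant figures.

0.0702 m²/day

At the plume center C_max = M/(n_e·A·√(4πDt)), so D = M²/(4πt·(n_e·A·C_max)²).
n_e·A·C_max = 0.24 × 123 × 0.0540 = 1.594 kg/m.
D = 18.4²/(4π × 151 × 1.594²) = 0.0702 m²/day.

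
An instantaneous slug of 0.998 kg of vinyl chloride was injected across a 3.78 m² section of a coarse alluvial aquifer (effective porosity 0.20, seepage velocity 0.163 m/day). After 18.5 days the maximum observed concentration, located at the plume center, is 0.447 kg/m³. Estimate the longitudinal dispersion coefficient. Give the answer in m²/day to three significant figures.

At the plume center C_max = M/(n_e·A·√(4πDt)), so D = M²/(4πt·(n_e·A·C_max)²).
n_e·A·C_max = 0.20 × 3.78 × 0.447 = 0.3379 kg/m.
D = 0.998²/(4π × 18.5 × 0.3379²) = 0.0375 m²/day.

0.0375 m²/day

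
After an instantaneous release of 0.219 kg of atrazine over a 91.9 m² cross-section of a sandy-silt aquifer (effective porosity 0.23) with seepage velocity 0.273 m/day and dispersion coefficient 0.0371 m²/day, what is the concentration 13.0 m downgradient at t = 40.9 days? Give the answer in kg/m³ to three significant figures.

0.00136 kg/m³

For an instantaneous plane source, C(x,t) = M/(n_e·A·√(4πDt)) · exp(−(x−vt)²/(4Dt)), with n_e·A the pore (flow) area.
Plume center vt = 0.273 × 40.9 = 11.1657 m, so the well at 13.0 m is 1.8343 m downgradient of the peak.
√(4πDt) = 4.367 m, giving peak height M/(n_e·A·√(4πDt)) = 0.219/(0.23 × 91.9 × 4.367) = 0.002373 kg/m³.
(x−vt)²/(4Dt) = (1.8343)²/(4 × 0.0371 × 40.9) = 0.5543; exp(−0.5543) = 0.5745.
C = 0.002373 × 0.5745 = 0.00136 kg/m³.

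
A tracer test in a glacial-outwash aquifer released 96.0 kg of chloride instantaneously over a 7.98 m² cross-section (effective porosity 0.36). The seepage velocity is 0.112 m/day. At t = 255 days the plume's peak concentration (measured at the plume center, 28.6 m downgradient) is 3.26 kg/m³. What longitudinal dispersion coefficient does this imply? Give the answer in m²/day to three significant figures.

At the plume center C_max = M/(n_e·A·√(4πDt)), so D = M²/(4πt·(n_e·A·C_max)²).
n_e·A·C_max = 0.36 × 7.98 × 3.26 = 9.365 kg/m.
D = 96.0²/(4π × 255 × 9.365²) = 0.0328 m²/day.

0.0328 m²/day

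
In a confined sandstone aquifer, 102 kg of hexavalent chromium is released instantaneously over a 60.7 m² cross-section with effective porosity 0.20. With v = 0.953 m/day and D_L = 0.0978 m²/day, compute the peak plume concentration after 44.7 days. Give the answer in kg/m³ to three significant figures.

1.13 kg/m³

The peak of an instantaneous 1D plume sits at x = vt; there the Gaussian factor is 1 and C_max = M/(n_e·A·√(4πDt)), where n_e·A is the pore area the mass is dissolved in.
√(4πDt) = √(4π × 0.0978 × 44.7) = 7.412 m, so C_max = 102/(0.20 × 60.7 × 7.412) = 1.13 kg/m³.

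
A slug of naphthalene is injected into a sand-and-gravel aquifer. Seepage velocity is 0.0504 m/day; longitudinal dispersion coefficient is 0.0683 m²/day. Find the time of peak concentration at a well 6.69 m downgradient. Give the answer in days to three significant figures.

For the 1D instantaneous-source solution, setting ∂C/∂t = 0 at fixed x gives v²t² + 2Dt − x² = 0, so t = (√(D² + v²x²) − D)/v².
√(D² + v²x²) = √(0.0683² + 0.0504² × 6.69²) = 0.3440; v² = 0.00254016.
t = (0.3440 − 0.0683)/0.00254016 = 109 days (vs. the pure-advection estimate x/v = 133 d).

109 days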